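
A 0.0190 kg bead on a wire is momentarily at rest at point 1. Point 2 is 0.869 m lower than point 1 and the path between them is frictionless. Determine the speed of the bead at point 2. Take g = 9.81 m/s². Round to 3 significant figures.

v = 4.13 m/s

Energy conservation between the two points: mgh = ½mv²
v = √(2gh) = √(2 × 9.81 × 0.869) = √17.050 = 4.129 m/s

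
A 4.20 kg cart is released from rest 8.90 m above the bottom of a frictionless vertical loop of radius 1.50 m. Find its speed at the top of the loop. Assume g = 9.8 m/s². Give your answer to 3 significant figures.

Energy conservation: mgh = ½mv_top² + mg(2r)
v_top² = 2g(h − 2r) = 2(9.8)(8.90 − 3.000) = 115.6
v_top = 10.75 m/s

v = 10.8 m/s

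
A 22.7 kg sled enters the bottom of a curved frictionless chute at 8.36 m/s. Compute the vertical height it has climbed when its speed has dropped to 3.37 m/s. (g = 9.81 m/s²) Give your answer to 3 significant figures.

h = 2.98 m

Conservation of energy: ½mv₁² = ½mv₂² + mgh
h = (v₁² − v₂²)/(2g) = (8.36² − 3.37²)/(2 × 9.81) = 2.983 m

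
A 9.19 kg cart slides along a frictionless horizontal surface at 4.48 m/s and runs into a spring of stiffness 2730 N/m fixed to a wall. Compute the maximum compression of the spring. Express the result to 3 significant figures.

x = 0.260 m

At max compression the cart is momentarily at rest: ½mv² = ½kx²
x = v√(m/k) = 4.48 × √(9.19/2730) = 0.2599 m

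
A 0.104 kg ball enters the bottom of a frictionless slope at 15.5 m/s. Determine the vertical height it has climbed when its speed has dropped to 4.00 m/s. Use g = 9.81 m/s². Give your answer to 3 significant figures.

Conservation of energy: ½mv₁² = ½mv₂² + mgh
h = (v₁² − v₂²)/(2g) = (15.5² − 4.00²)/(2 × 9.81) = 11.43 m

h = 11.4 m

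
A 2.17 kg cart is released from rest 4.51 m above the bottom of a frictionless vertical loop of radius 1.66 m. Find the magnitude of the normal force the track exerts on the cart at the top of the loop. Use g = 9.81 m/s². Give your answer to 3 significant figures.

Energy from release to top (height 2r): mgh = ½mv_top² + mg(2r)
v_top² = 2g(h − 2r) = 2(9.81)(4.51 − 3.320) = 23.348 m²/s²
At the top, both N and weight point toward the centre: N + mg = mv_top²/r
N = m(v_top²/r − g) = 2.17(23.348/1.66 − 9.81) = 9.233 N

N = 9.23 N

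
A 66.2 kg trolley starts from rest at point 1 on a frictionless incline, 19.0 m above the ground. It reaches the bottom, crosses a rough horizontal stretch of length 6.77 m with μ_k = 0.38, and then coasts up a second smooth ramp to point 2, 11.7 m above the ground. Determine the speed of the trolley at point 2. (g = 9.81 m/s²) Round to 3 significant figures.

Energy at 1: mgh₁ = (66.2)(9.81)(19.0) = 12339 J
Friction loss: W_f = μ_k mg d = 1671 J
At 2: ½mv² + mgh₂ = mgh₁ − W_f
½mv² = 12339 − 1671 − 7598.2 = 3070.1 J
v = √(2 × 3070.1/66.2) = 9.631 m/s

v = 9.63 m/s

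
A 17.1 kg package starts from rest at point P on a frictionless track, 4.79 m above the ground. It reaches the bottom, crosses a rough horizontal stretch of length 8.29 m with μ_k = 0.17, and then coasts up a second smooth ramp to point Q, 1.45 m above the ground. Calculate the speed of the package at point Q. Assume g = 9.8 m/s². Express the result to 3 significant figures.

Energy at P: mgh₁ = (17.1)(9.8)(4.79) = 802.71 J
Friction loss: W_f = μ_k mg d = 236.2 J
At Q: ½mv² + mgh₂ = mgh₁ − W_f
½mv² = 802.71 − 236.2 − 242.99 = 323.55 J
v = √(2 × 323.55/17.1) = 6.152 m/s

v = 6.15 m/s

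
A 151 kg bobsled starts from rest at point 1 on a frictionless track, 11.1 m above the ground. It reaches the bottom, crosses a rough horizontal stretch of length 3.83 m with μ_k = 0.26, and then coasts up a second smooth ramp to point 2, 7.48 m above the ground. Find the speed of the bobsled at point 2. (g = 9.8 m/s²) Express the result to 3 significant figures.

v = 7.17 m/s

Energy at 1: mgh₁ = (151)(9.8)(11.1) = 16426 J
Friction loss: W_f = μ_k mg d = 1474 J
At 2: ½mv² + mgh₂ = mgh₁ − W_f
½mv² = 16426 − 1474 − 11069 = 3883.3 J
v = √(2 × 3883.3/151) = 7.172 m/s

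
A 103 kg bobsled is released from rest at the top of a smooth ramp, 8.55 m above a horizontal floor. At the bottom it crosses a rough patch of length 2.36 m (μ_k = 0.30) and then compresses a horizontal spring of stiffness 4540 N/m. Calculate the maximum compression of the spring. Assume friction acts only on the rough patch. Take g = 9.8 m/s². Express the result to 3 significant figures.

Initial energy: E₁ = mgh = (103)(9.8)(8.55) = 8630.4 J
Friction removes W_f = μ_k mg d = (0.30)(103)(9.8)(2.36) = 714.7 J
Energy reaching the spring: E = 8630.4 − 714.7 = 7915.7 J
At max compression ½kx² = E ⇒ x = √(2E/k) = √(2 × 7915.7/4540) = 1.867 m

x = 1.87 m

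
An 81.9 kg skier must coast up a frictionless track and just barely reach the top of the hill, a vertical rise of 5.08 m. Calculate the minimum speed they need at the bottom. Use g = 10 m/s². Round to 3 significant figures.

At the top they are momentarily at rest, so all KE converts to PE: ½mv² = mgh
v = √(2gh) = √(2 × 10 × 5.08) = 10.08 m/s

v = 10.1 m/s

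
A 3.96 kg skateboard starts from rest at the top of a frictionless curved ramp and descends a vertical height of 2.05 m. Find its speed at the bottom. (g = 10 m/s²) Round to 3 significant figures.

Mechanical energy is conserved (no friction): mgh = ½mv²
v = √(2gh) = √(2 × 10 × 2.05) = √41.000 = 6.403 m/s

v = 6.40 m/s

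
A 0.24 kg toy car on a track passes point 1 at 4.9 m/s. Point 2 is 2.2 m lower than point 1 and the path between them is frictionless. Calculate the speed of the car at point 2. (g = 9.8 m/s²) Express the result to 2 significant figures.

Equating total energy at the two states: ½mv₀² + mgh = ½mv²
v² = v₀² + 2gh = (4.9)² + 2(9.8)(2.2) = 67.130
v = √67.130 = 8.193 m/s

v = 8.2 m/s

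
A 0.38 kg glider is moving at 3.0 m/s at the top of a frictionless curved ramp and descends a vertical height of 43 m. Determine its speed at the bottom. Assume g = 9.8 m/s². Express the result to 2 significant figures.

Energy conservation between the two points: ½mv₀² + mgh = ½mv²
The mass cancels from both sides.
v² = v₀² + 2gh = (3.0)² + 2(9.8)(43) = 851.80
v = √851.80 = 29.19 m/s

v = 29 m/s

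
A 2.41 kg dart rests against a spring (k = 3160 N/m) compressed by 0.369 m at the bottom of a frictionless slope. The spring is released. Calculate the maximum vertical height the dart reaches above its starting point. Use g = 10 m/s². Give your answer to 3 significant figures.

h = 8.93 m

All spring PE becomes gravitational PE at the highest point: ½kx² = mgh
h = kx²/(2mg) = (3160)(0.369)²/(2 × 2.41 × 10) = 8.927 m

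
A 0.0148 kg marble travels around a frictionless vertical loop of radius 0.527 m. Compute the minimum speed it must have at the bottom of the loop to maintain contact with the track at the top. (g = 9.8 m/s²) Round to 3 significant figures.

v = 5.08 m/s

At the top: mg = mv_top²/r ⇒ v_top² = gr = 5.165 m²/s²
Energy from bottom to top (height 2r): ½mv_bot² = ½mv_top² + mg(2r)
v_bot² = gr + 4gr = 5gr = 25.82
v_bot = √(5gr) = 5.082 m/s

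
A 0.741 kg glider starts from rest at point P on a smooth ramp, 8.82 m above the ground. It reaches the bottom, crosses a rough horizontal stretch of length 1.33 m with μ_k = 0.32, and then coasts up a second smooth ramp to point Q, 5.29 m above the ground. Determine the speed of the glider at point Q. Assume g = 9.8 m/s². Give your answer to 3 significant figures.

Energy at P: mgh₁ = (0.741)(9.8)(8.82) = 64.049 J
Friction loss: W_f = μ_k mg d = 3.091 J
At Q: ½mv² + mgh₂ = mgh₁ − W_f
½mv² = 64.049 − 3.091 − 38.415 = 22.544 J
v = √(2 × 22.544/0.741) = 7.800 m/s

v = 7.80 m/s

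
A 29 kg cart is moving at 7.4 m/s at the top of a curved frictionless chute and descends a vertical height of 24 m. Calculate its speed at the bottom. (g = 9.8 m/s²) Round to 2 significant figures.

v = 23 m/s

Mechanical energy is conserved (no friction): ½mv₀² + mgh = ½mv²
v² = v₀² + 2gh = (7.4)² + 2(9.8)(24) = 525.16
v = √525.16 = 22.92 m/s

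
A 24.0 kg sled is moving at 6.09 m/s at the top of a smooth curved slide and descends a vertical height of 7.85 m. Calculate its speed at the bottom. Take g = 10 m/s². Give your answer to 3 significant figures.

v = 13.9 m/s

Energy conservation between the two points: ½mv₀² + mgh = ½mv²
v² = v₀² + 2gh = (6.09)² + 2(10)(7.85) = 194.09
v = √194.09 = 13.93 m/s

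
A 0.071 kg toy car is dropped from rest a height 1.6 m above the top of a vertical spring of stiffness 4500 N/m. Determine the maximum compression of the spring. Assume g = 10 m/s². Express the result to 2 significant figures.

x = 0.023 m

Take the reference level at the top of the uncompressed spring. At max compression the car has fallen H + x and is momentarily at rest:
mg(H + x) = ½kx²
½(4500)x² − (0.071)(10)x − (0.071)(10)(1.6) = 0
2250x² − 0.7100x − 1.136 = 0
x = [0.7100 + √(0.5041 + 10224)]/(2 × 2250) = 0.02263 m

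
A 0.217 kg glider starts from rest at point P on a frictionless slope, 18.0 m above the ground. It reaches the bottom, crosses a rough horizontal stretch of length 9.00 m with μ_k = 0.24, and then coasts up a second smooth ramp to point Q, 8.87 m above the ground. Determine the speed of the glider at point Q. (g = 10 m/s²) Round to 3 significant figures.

Energy at P: mgh₁ = (0.217)(10)(18.0) = 39.060 J
Friction loss: W_f = μ_k mg d = 4.687 J
At Q: ½mv² + mgh₂ = mgh₁ − W_f
½mv² = 39.060 − 4.687 − 19.248 = 15.125 J
v = √(2 × 15.125/0.217) = 11.81 m/s

v = 11.8 m/s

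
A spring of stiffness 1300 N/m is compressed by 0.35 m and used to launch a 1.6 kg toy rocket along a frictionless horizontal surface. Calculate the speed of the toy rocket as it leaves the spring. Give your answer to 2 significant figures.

v = 10 m/s

The toy rocket leaves the spring when the spring is at natural length, so ½kx² = ½mv²
v = x√(k/m) = 0.35 × √(1300/1.6) = 9.977 m/s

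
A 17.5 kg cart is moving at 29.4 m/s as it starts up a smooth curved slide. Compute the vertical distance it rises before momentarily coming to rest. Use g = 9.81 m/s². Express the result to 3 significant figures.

Setting KE at the bottom equal to PE gained: ½mv² = mgh
h = v²/(2g) = 29.4²/(2 × 9.81) = 44.06 m

h = 44.1 m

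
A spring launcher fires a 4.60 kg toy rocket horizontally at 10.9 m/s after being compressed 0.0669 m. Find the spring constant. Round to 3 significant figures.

½kx² = ½mv²
k = mv²/x² = (4.60)(10.9)²/(0.0669)² = 122112 N/m

k = 122000 N/m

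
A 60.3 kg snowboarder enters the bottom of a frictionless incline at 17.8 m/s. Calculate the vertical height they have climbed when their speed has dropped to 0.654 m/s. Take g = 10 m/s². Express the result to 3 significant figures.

Conservation of energy: ½mv₁² = ½mv₂² + mgh
h = (v₁² − v₂²)/(2g) = (17.8² − 0.654²)/(2 × 10) = 15.82 m

h = 15.8 m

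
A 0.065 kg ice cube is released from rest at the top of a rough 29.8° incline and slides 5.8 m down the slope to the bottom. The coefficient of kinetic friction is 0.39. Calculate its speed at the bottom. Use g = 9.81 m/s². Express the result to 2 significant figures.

v = 4.2 m/s

Energy: mgh = ½mv² + W_f, with h = L sinθ and W_f = μ_k (mg cosθ) L
mgh = mgL sinθ = (0.065)(9.81)(5.8)sin29.8° = 1.8380 J
W_f = μ_k mg cosθ · L = (0.39)(0.065)(9.81)cos29.8°·5.8 = 1.252 J
½mv² = 1.8380 − 1.252 = 0.58636 J
v = √(2 × 0.58636/0.065) = 4.248 m/s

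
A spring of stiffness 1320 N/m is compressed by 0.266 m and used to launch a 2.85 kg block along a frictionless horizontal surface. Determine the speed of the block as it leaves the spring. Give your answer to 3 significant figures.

The block leaves the spring when the spring is at natural length, so ½kx² = ½mv²
v = x√(k/m) = 0.266 × √(1320/2.85) = 5.725 m/s

v = 5.72 m/s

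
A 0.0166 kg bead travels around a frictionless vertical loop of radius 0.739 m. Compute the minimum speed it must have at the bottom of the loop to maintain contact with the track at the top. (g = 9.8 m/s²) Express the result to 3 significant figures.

At the top: mg = mv_top²/r ⇒ v_top² = gr = 7.242 m²/s²
Energy from bottom to top (height 2r): ½mv_bot² = ½mv_top² + mg(2r)
v_bot² = gr + 4gr = 5gr = 36.21
v_bot = √(5gr) = 6.018 m/s

v = 6.02 m/s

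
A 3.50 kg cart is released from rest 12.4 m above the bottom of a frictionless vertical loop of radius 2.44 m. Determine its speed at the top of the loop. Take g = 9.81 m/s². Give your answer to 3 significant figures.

Energy conservation: mgh = ½mv_top² + mg(2r)
v_top² = 2g(h − 2r) = 2(9.81)(12.4 − 4.880) = 147.5
v_top = 12.15 m/s

v = 12.1 m/s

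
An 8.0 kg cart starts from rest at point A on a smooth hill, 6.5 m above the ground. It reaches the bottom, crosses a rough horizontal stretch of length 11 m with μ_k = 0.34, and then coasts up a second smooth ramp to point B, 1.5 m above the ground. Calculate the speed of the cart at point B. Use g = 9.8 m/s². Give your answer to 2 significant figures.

Energy at A: mgh₁ = (8.0)(9.8)(6.5) = 509.60 J
Friction loss: W_f = μ_k mg d = 293.2 J
At B: ½mv² + mgh₂ = mgh₁ − W_f
½mv² = 509.60 − 293.2 − 117.60 = 98.784 J
v = √(2 × 98.784/8.0) = 4.970 m/s

v = 5.0 m/s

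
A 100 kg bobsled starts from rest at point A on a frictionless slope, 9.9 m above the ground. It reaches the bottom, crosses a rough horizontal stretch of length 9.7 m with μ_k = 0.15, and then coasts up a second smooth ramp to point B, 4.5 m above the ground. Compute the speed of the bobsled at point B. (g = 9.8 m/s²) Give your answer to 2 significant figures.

Energy at A: mgh₁ = (100)(9.8)(9.9) = 9702.0 J
Friction loss: W_f = μ_k mg d = 1426 J
At B: ½mv² + mgh₂ = mgh₁ − W_f
½mv² = 9702.0 − 1426 − 4410.0 = 3866.1 J
v = √(2 × 3866.1/100) = 8.793 m/s

v = 8.8 m/s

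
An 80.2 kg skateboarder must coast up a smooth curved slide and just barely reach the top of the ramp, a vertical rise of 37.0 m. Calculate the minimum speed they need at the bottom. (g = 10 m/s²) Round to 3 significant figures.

v = 27.2 m/s

At the top they are momentarily at rest, so all KE converts to PE: ½mv² = mgh
v = √(2gh) = √(2 × 10 × 37.0) = 27.20 m/s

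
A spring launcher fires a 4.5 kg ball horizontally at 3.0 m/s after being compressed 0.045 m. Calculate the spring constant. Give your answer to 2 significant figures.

Energy stored in the spring equals the launch KE: ½kx² = ½mv²
k = mv²/x² = (4.5)(3.0)²/(0.045)² = 20000 N/m

k = 20000 N/m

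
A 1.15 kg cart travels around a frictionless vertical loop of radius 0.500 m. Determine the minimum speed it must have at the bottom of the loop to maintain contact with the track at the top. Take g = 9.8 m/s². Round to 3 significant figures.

v = 4.95 m/s

At the top: mg = mv_top²/r ⇒ v_top² = gr = 4.900 m²/s²
Energy from bottom to top (height 2r): ½mv_bot² = ½mv_top² + mg(2r)
v_bot² = gr + 4gr = 5gr = 24.50
v_bot = √(5gr) = 4.950 m/s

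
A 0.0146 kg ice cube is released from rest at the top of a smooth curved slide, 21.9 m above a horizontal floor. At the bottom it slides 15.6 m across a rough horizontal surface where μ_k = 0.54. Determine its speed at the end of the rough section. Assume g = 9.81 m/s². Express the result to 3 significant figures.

v = 16.3 m/s

Energy bookkeeping (friction removes W_f = μ_k N d):
mgh = ½mv² + μ_k m g d
W_f = μ_k mg d = (0.54)(0.0146)(9.81)(15.6) = 1.207 J
½mv² = mgh − W_f = 3.1366 − 1.207 = 1.9301 J
v = √(2 × 1.9301/0.0146) = 16.26 m/s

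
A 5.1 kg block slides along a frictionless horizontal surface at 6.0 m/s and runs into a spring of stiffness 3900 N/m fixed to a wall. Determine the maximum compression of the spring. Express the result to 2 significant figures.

x = 0.22 m

Conservation of energy between contact and max compression: ½mv² = ½kx²
x = v√(m/k) = 6.0 × √(5.1/3900) = 0.2170 m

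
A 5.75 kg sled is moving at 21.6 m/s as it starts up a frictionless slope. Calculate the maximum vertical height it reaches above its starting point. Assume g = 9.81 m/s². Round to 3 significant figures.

h = 23.8 m

Setting KE at the bottom equal to PE gained: ½mv² = mgh
h = v²/(2g) = 21.6²/(2 × 9.81) = 23.78 m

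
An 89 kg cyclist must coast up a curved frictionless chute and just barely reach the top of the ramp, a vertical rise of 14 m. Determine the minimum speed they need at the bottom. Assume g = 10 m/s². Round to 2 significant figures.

v = 17 m/s

At the top they are momentarily at rest, so all KE converts to PE: ½mv² = mgh
v = √(2gh) = √(2 × 10 × 14) = 16.73 m/s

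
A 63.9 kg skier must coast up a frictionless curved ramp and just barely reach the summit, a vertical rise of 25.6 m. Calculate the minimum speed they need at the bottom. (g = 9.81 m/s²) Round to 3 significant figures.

At the top they are momentarily at rest, so all KE converts to PE: ½mv² = mgh
v = √(2gh) = √(2 × 9.81 × 25.6) = 22.41 m/s

v = 22.4 m/s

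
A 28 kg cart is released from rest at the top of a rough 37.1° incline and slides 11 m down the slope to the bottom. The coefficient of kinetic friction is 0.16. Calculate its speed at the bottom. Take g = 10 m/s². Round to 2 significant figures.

Energy: mgh = ½mv² + W_f, with h = L sinθ and W_f = μ_k (mg cosθ) L
mgh = mgL sinθ = (28)(10)(11)sin37.1° = 1857.9 J
W_f = μ_k mg cosθ · L = (0.16)(28)(10)cos37.1°·11 = 393.0 J
½mv² = 1857.9 − 393.0 = 1464.8 J
v = √(2 × 1464.8/28) = 10.23 m/s

v = 10 m/s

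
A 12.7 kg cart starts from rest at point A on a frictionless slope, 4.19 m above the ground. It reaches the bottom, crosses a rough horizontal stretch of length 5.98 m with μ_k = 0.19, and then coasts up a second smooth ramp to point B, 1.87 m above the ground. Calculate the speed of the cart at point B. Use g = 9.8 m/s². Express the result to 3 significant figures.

Energy at A: mgh₁ = (12.7)(9.8)(4.19) = 521.49 J
Friction loss: W_f = μ_k mg d = 141.4 J
At B: ½mv² + mgh₂ = mgh₁ − W_f
½mv² = 521.49 − 141.4 − 232.74 = 147.34 J
v = √(2 × 147.34/12.7) = 4.817 m/s

v = 4.82 m/s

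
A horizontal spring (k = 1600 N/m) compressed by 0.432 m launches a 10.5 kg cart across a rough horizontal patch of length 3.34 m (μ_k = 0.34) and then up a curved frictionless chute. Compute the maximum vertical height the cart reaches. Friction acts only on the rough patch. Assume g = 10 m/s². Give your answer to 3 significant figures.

h = 0.286 m

Spring energy: E₀ = ½kx² = ½(1600)(0.432)² = 149.30 J
Friction: W_f = μ_k mg d = (0.34)(10.5)(10)(3.34) = 119.2 J
Energy at base of ramp: E = 149.30 − 119.2 = 30.061 J
At max height all remaining energy is PE: mgh = E ⇒ h = E/(mg) = 30.061/(10.5 × 10) = 0.2863 m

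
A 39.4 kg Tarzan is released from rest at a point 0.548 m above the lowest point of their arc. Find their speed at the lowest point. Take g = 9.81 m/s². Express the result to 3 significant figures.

v = 3.28 m/s

Energy conservation between the two points: mgh = ½mv²
v = √(2gh) = √(2 × 9.81 × 0.548) = √10.752 = 3.279 m/s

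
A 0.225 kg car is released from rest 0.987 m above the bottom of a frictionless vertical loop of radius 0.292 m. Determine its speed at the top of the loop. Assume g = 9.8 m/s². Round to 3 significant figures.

Energy conservation: mgh = ½mv_top² + mg(2r)
v_top² = 2g(h − 2r) = 2(9.8)(0.987 − 0.5840) = 7.899
v_top = 2.810 m/s

v = 2.81 m/s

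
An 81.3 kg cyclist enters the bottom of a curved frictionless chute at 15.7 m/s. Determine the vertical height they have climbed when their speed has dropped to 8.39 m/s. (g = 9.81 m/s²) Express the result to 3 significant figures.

h = 8.98 m

Conservation of energy: ½mv₁² = ½mv₂² + mgh
h = (v₁² − v₂²)/(2g) = (15.7² − 8.39²)/(2 × 9.81) = 8.975 m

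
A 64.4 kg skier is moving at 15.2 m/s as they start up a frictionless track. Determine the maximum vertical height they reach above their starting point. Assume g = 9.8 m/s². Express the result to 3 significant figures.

Setting KE at the bottom equal to PE gained: ½mv² = mgh
h = v²/(2g) = 15.2²/(2 × 9.8) = 11.79 m

h = 11.8 m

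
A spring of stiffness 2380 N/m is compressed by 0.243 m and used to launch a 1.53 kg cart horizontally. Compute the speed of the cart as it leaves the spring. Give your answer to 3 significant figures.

Spring PE converts entirely to kinetic energy: ½kx² = ½mv²
v = x√(k/m) = 0.243 × √(2380/1.53) = 9.584 m/s

v = 9.58 m/s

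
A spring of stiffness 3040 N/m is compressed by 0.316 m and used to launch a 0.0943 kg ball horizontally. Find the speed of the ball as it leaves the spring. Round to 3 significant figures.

v = 56.7 m/s

Spring PE converts entirely to kinetic energy: ½kx² = ½mv²
v = x√(k/m) = 0.316 × √(3040/0.0943) = 56.74 m/s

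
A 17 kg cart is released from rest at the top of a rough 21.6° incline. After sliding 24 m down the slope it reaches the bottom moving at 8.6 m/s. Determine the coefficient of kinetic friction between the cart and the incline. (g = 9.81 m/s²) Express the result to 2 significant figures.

μ_k = 0.23

The energy dissipated by friction is the PE lost minus the KE gained:
mgL sinθ = 1473.4 J; ½mv² = 628.66 J
W_f = 1473.4 − 628.66 = 844.8 J
μ_k = W_f/(mg cosθ · L) = 844.8/(155.1 × 24) = 0.2270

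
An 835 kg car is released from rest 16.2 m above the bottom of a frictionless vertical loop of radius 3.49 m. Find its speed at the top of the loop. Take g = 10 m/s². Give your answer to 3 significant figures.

Energy conservation: mgh = ½mv_top² + mg(2r)
v_top² = 2g(h − 2r) = 2(10)(16.2 − 6.980) = 184.4
v_top = 13.58 m/s

v = 13.6 m/s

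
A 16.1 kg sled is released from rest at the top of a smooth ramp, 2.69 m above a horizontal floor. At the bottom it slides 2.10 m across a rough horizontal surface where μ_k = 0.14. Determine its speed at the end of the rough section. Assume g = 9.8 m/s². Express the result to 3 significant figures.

v = 6.85 m/s

Applying the work–energy principle:
mgh = ½mv² + μ_k m g d
W_f = μ_k mg d = (0.14)(16.1)(9.8)(2.10) = 46.39 J
½mv² = mgh − W_f = 424.43 − 46.39 = 378.04 J
v = √(2 × 378.04/16.1) = 6.853 m/s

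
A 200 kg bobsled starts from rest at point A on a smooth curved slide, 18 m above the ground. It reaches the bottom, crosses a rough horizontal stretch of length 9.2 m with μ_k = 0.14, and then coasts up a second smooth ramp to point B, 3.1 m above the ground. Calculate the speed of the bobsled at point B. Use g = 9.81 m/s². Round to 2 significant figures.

Energy at A: mgh₁ = (200)(9.81)(18) = 35316 J
Friction loss: W_f = μ_k mg d = 2527 J
At B: ½mv² + mgh₂ = mgh₁ − W_f
½mv² = 35316 − 2527 − 6082.2 = 26707 J
v = √(2 × 26707/200) = 16.34 m/s

v = 16 m/s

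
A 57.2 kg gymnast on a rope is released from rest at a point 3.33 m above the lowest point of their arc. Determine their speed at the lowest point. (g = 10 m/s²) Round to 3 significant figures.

Mechanical energy is conserved (no friction): mgh = ½mv²
v = √(2gh) = √(2 × 10 × 3.33) = √66.600 = 8.161 m/s

v = 8.16 m/s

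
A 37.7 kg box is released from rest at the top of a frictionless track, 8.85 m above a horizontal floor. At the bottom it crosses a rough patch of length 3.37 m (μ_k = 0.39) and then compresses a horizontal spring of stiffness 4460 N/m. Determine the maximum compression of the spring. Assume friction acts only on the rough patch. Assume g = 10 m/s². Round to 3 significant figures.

Initial energy: E₁ = mgh = (37.7)(10)(8.85) = 3336.4 J
Friction removes W_f = μ_k mg d = (0.39)(37.7)(10)(3.37) = 495.5 J
Energy reaching the spring: E = 3336.4 − 495.5 = 2841.0 J
At max compression ½kx² = E ⇒ x = √(2E/k) = √(2 × 2841.0/4460) = 1.129 m

x = 1.13 m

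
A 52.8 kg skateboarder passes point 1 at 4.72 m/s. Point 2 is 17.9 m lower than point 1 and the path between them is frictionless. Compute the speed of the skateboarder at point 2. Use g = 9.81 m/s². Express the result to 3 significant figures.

By conservation of mechanical energy, ½mv₀² + mgh = ½mv²
The mass cancels from both sides.
v² = v₀² + 2gh = (4.72)² + 2(9.81)(17.9) = 373.48
v = √373.48 = 19.33 m/s

v = 19.3 m/s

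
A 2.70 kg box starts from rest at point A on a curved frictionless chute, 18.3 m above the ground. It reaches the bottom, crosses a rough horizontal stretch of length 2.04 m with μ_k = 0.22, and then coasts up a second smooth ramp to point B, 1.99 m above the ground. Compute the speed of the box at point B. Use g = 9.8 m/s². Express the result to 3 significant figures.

v = 17.6 m/s

Energy at A: mgh₁ = (2.70)(9.8)(18.3) = 484.22 J
Friction loss: W_f = μ_k mg d = 11.88 J
At B: ½mv² + mgh₂ = mgh₁ − W_f
½mv² = 484.22 − 11.88 − 52.655 = 419.69 J
v = √(2 × 419.69/2.70) = 17.63 m/s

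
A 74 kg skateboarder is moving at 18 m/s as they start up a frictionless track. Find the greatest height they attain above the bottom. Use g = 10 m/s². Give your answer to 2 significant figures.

h = 16 m

Setting KE at the bottom equal to PE gained: ½mv² = mgh
h = v²/(2g) = 18²/(2 × 10) = 16.20 m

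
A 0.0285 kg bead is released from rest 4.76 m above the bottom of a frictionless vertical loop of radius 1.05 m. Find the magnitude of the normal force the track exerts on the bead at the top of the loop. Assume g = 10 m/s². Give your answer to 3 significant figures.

N = 1.16 N

Energy from release to top (height 2r): mgh = ½mv_top² + mg(2r)
v_top² = 2g(h − 2r) = 2(10)(4.76 − 2.100) = 53.200 m²/s²
At the top, both N and weight point toward the centre: N + mg = mv_top²/r
N = m(v_top²/r − g) = 0.0285(53.200/1.05 − 10) = 1.159 N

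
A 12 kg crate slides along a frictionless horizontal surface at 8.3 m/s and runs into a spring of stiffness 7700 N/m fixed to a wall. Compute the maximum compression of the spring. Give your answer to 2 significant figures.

x = 0.33 m

At max compression the crate is momentarily at rest: ½mv² = ½kx²
x = v√(m/k) = 8.3 × √(12/7700) = 0.3277 m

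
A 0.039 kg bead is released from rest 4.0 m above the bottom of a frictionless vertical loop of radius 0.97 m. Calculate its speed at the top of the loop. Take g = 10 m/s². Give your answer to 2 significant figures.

v = 6.4 m/s

Energy conservation: mgh = ½mv_top² + mg(2r)
v_top² = 2g(h − 2r) = 2(10)(4.0 − 1.940) = 41.20
v_top = 6.419 m/s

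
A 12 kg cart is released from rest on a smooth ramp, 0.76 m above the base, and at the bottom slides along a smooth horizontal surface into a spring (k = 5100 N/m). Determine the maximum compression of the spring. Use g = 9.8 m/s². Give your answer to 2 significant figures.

At max compression the cart is momentarily at rest: mgh = ½kx²
x = √(2mgh/k) = √(2 × 12 × 9.8 × 0.76 / 5100) = 0.1872 m

x = 0.19 m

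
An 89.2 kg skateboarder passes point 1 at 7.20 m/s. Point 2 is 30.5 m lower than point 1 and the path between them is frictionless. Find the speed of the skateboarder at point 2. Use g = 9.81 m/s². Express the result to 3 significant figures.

Equating total energy at the two states: ½mv₀² + mgh = ½mv²
v² = v₀² + 2gh = (7.20)² + 2(9.81)(30.5) = 650.25
v = √650.25 = 25.50 m/s

v = 25.5 m/s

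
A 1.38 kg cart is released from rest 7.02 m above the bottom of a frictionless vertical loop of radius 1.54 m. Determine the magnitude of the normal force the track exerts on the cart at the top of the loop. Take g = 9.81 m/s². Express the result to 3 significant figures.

Energy from release to top (height 2r): mgh = ½mv_top² + mg(2r)
v_top² = 2g(h − 2r) = 2(9.81)(7.02 − 3.080) = 77.303 m²/s²
At the top, both N and weight point toward the centre: N + mg = mv_top²/r
N = m(v_top²/r − g) = 1.38(77.303/1.54 − 9.81) = 55.73 N

N = 55.7 N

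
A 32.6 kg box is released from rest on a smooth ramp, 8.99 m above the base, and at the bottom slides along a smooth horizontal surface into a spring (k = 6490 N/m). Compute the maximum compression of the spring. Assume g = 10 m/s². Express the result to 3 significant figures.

x = 0.950 m

At max compression the box is momentarily at rest: mgh = ½kx²
x = √(2mgh/k) = √(2 × 32.6 × 10 × 8.99 / 6490) = 0.9503 m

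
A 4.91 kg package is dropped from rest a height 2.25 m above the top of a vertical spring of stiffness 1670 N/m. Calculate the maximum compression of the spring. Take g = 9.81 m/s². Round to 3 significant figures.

Measuring PE from the top of the relaxed spring, at max compression the package has dropped H + x with zero KE, so:
mg(H + x) = ½kx²
½(1670)x² − (4.91)(9.81)x − (4.91)(9.81)(2.25) = 0
835.0x² − 48.17x − 108.4 = 0
x = [48.17 + √(2320 + 361976)]/(2 × 835.0) = 0.3903 m

x = 0.390 m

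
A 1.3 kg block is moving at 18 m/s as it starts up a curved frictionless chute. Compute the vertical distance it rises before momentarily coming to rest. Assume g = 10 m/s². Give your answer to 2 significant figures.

By energy conservation, ½mv² = mgh
h = v²/(2g) = 18²/(2 × 10) = 16.20 m

h = 16 m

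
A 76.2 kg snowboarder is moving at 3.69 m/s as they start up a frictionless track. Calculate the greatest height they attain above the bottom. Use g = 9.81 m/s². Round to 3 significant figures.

Setting KE at the bottom equal to PE gained: ½mv² = mgh
h = v²/(2g) = 3.69²/(2 × 9.81) = 0.6940 m

h = 0.694 m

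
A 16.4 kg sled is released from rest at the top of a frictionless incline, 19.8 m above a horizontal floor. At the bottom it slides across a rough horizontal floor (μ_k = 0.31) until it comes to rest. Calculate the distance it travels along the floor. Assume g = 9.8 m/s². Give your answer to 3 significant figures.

d = 63.9 m

Applying the work–energy principle:
At rest all PE has been dissipated by friction: mgh = μ_k m g d
d = h/μ_k = 19.8/0.31 = 63.87 m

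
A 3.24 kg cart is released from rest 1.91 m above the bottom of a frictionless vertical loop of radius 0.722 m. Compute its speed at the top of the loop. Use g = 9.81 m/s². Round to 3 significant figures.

Energy conservation: mgh = ½mv_top² + mg(2r)
v_top² = 2g(h − 2r) = 2(9.81)(1.91 − 1.444) = 9.143
v_top = 3.024 m/s

v = 3.02 m/s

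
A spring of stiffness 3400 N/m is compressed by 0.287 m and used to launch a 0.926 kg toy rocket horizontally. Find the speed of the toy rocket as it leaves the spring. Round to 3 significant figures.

The toy rocket leaves the spring when the spring is at natural length, so ½kx² = ½mv²
v = x√(k/m) = 0.287 × √(3400/0.926) = 17.39 m/s

v = 17.4 m/s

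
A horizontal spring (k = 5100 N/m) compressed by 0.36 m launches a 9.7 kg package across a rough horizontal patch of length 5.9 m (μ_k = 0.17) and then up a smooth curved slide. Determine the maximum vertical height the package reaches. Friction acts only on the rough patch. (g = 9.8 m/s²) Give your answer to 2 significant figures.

Spring energy: E₀ = ½kx² = ½(5100)(0.36)² = 330.48 J
Friction: W_f = μ_k mg d = (0.17)(9.7)(9.8)(5.9) = 95.35 J
Energy at base of ramp: E = 330.48 − 95.35 = 235.13 J
At max height all remaining energy is PE: mgh = E ⇒ h = E/(mg) = 235.13/(9.7 × 9.8) = 2.474 m

h = 2.5 m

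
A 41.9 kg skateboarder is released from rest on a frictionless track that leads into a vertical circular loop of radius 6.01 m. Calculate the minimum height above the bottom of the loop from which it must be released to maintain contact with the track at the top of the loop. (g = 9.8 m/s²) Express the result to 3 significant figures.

At the top, for minimum speed gravity alone supplies the centripetal force: mg = mv_top²/r ⇒ v_top² = gr = 58.90 m²/s²
Energy conservation from release height h to the top (height 2r): mgh = ½mv_top² + mg(2r)
h = v_top²/(2g) + 2r = r/2 + 2r = 5r/2 = 15.02 m

h = 15.0 m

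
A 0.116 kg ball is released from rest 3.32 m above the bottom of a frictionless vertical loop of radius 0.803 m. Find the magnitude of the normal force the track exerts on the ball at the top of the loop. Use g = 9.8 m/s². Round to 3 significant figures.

Energy from release to top (height 2r): mgh = ½mv_top² + mg(2r)
v_top² = 2g(h − 2r) = 2(9.8)(3.32 − 1.606) = 33.594 m²/s²
At the top, both N and weight point toward the centre: N + mg = mv_top²/r
N = m(v_top²/r − g) = 0.116(33.594/0.803 − 9.8) = 3.716 N

N = 3.72 N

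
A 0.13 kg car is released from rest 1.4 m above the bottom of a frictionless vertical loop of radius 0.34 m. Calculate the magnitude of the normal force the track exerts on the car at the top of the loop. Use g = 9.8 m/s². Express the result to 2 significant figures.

N = 4.1 N

Energy from release to top (height 2r): mgh = ½mv_top² + mg(2r)
v_top² = 2g(h − 2r) = 2(9.8)(1.4 − 0.6800) = 14.112 m²/s²
At the top, both N and weight point toward the centre: N + mg = mv_top²/r
N = m(v_top²/r − g) = 0.13(14.112/0.34 − 9.8) = 4.122 N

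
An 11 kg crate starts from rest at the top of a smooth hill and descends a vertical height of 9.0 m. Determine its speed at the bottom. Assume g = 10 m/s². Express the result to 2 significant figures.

v = 13 m/s

Mechanical energy is conserved (no friction): mgh = ½mv²
v = √(2gh) = √(2 × 10 × 9.0) = √180.00 = 13.42 m/s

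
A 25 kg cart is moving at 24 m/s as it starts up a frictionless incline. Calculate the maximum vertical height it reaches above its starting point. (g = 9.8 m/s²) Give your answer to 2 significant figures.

By energy conservation, ½mv² = mgh
h = v²/(2g) = 24²/(2 × 9.8) = 29.39 m

h = 29 m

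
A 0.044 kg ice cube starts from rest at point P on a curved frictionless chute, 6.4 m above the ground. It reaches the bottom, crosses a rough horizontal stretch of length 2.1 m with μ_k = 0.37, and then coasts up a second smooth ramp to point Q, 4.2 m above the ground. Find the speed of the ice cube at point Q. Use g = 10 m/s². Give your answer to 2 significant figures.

v = 5.3 m/s

Energy at P: mgh₁ = (0.044)(10)(6.4) = 2.8160 J
Friction loss: W_f = μ_k mg d = 0.3419 J
At Q: ½mv² + mgh₂ = mgh₁ − W_f
½mv² = 2.8160 − 0.3419 − 1.8480 = 0.62612 J
v = √(2 × 0.62612/0.044) = 5.335 m/s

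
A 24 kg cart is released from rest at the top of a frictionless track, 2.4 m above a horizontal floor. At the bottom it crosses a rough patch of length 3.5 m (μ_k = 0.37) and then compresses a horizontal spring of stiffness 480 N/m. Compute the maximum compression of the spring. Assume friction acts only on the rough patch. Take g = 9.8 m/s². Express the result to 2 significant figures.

x = 1.0 m

Initial energy: E₁ = mgh = (24)(9.8)(2.4) = 564.48 J
Friction removes W_f = μ_k mg d = (0.37)(24)(9.8)(3.5) = 304.6 J
Energy reaching the spring: E = 564.48 − 304.6 = 259.90 J
At max compression ½kx² = E ⇒ x = √(2E/k) = √(2 × 259.90/480) = 1.041 m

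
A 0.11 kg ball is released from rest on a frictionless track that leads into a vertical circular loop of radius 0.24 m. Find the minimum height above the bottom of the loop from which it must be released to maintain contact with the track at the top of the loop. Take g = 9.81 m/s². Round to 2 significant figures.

At the top, for minimum speed gravity alone supplies the centripetal force: mg = mv_top²/r ⇒ v_top² = gr = 2.354 m²/s²
Energy conservation from release height h to the top (height 2r): mgh = ½mv_top² + mg(2r)
h = v_top²/(2g) + 2r = r/2 + 2r = 5r/2 = 0.6000 m

h = 0.60 m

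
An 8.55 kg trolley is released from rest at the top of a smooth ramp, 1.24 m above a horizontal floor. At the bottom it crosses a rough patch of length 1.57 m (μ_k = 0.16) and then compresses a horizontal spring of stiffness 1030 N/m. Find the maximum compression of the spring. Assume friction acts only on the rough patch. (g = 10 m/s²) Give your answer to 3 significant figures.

Initial energy: E₁ = mgh = (8.55)(10)(1.24) = 106.02 J
Friction removes W_f = μ_k mg d = (0.16)(8.55)(10)(1.57) = 21.48 J
Energy reaching the spring: E = 106.02 − 21.48 = 84.542 J
At max compression ½kx² = E ⇒ x = √(2E/k) = √(2 × 84.542/1030) = 0.4052 m

x = 0.405 m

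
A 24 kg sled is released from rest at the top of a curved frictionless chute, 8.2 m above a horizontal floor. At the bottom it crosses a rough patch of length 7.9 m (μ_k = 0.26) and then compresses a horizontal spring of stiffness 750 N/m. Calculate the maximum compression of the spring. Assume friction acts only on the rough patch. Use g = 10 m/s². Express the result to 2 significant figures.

x = 2.0 m

Initial energy: E₁ = mgh = (24)(10)(8.2) = 1968.0 J
Friction removes W_f = μ_k mg d = (0.26)(24)(10)(7.9) = 493.0 J
Energy reaching the spring: E = 1968.0 − 493.0 = 1475.0 J
At max compression ½kx² = E ⇒ x = √(2E/k) = √(2 × 1475.0/750) = 1.983 m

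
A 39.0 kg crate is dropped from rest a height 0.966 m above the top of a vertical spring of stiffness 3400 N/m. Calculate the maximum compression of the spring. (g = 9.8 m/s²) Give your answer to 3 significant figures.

x = 0.592 m

Let x be the compression. The total drop is H + x, and the crate is instantaneously at rest at max compression, so energy conservation gives:
mg(H + x) = ½kx²
½(3400)x² − (39.0)(9.8)x − (39.0)(9.8)(0.966) = 0
1700x² − 382.2x − 369.2 = 0
x = [382.2 + √(146077 + 2.5106e+06)]/(2 × 1700) = 0.5918 m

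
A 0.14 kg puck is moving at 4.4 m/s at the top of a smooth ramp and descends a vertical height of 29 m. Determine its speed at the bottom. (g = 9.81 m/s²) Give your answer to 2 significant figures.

By conservation of mechanical energy, ½mv₀² + mgh = ½mv²
The mass cancels from both sides.
v² = v₀² + 2gh = (4.4)² + 2(9.81)(29) = 588.34
v = √588.34 = 24.26 m/s

v = 24 m/s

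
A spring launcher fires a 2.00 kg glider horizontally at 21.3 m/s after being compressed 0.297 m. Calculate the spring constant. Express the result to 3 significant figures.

½kx² = ½mv²
k = mv²/x² = (2.00)(21.3)²/(0.297)² = 10287 N/m

k = 10300 N/m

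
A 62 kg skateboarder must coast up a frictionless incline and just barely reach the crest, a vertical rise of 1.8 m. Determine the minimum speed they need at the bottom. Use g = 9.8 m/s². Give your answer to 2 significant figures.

v = 5.9 m/s

At the top they are momentarily at rest, so all KE converts to PE: ½mv² = mgh
v = √(2gh) = √(2 × 9.8 × 1.8) = 5.940 m/s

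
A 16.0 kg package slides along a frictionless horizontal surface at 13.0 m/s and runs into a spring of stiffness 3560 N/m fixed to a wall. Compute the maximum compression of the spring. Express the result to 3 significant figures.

x = 0.872 m

At max compression the package is momentarily at rest: ½mv² = ½kx²
x = v√(m/k) = 13.0 × √(16.0/3560) = 0.8715 m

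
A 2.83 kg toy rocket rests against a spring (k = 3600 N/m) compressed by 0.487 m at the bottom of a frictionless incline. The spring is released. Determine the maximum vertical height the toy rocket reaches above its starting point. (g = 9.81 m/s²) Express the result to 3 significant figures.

Energy conservation from release to the highest point: ½kx² = mgh
h = kx²/(2mg) = (3600)(0.487)²/(2 × 2.83 × 9.81) = 15.38 m

h = 15.4 m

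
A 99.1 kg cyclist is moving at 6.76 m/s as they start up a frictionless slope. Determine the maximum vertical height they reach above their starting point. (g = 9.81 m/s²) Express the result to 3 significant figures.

h = 2.33 m

Setting KE at the bottom equal to PE gained: ½mv² = mgh
h = v²/(2g) = 6.76²/(2 × 9.81) = 2.329 m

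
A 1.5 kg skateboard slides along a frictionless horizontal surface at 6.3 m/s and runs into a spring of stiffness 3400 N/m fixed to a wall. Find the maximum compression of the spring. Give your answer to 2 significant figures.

x = 0.13 m

At max compression the skateboard is momentarily at rest: ½mv² = ½kx²
x = v√(m/k) = 6.3 × √(1.5/3400) = 0.1323 m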